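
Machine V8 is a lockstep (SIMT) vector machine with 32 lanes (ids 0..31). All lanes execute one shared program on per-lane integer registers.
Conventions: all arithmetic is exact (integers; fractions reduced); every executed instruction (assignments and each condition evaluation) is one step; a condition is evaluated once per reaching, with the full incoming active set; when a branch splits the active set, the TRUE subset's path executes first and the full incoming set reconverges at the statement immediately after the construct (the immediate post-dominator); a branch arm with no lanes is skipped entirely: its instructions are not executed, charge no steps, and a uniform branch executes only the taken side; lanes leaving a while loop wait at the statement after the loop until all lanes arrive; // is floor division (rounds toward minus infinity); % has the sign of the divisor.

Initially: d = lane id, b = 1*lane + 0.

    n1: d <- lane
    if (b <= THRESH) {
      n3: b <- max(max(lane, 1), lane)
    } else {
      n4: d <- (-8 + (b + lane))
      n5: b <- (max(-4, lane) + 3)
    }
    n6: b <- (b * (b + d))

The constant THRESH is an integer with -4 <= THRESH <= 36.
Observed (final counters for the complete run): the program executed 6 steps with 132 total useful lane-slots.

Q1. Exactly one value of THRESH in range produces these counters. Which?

Answer: THRESH = 27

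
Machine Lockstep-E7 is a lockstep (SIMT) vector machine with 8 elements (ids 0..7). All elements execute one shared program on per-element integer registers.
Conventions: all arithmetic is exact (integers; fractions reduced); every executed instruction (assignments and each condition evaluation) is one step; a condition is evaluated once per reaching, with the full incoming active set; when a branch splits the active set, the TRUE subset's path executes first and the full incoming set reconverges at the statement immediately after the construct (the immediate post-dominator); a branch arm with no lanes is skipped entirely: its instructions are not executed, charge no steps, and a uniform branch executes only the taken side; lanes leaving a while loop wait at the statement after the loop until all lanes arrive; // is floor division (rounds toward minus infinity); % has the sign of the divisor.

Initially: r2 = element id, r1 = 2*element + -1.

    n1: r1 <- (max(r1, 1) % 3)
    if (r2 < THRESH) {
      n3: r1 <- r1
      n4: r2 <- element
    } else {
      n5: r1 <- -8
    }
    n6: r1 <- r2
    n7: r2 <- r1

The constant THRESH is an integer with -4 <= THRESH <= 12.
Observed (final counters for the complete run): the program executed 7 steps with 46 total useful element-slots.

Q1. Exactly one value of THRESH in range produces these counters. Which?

Answer: THRESH = 6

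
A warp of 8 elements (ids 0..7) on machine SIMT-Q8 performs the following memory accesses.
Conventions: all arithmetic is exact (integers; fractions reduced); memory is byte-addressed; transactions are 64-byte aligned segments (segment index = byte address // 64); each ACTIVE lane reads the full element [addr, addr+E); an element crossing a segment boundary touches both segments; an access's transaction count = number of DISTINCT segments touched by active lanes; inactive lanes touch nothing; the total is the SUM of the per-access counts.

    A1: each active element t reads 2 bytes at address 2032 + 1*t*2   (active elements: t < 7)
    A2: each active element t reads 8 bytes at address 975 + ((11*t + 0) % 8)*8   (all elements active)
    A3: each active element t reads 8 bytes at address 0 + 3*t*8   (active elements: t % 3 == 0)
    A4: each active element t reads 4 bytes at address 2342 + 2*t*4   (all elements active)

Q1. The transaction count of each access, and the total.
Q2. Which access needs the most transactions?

A1: 1 transaction
A2: 2 transactions
A3: 3 transactions
A4: 2 transactions

Answer: 1,2,3,2; total 8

Answer: A3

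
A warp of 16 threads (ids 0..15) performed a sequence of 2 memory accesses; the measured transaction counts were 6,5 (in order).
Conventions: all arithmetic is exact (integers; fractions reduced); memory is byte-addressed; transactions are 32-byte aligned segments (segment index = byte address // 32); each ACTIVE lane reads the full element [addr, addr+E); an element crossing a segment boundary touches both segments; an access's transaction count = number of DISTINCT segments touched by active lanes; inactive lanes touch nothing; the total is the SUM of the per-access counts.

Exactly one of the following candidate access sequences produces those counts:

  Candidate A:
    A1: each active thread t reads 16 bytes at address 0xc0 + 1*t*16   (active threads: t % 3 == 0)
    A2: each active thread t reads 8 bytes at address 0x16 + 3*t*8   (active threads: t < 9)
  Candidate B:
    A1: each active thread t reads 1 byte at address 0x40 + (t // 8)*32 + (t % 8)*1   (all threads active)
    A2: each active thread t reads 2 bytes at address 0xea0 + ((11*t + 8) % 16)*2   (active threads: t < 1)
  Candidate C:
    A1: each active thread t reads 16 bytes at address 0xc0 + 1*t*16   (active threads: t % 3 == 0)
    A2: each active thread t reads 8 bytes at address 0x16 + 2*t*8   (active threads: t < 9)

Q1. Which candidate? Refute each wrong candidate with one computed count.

A: A2 gives 7 transactions, not 5
B: A1 gives 2 transactions, not 6
C: all counts match (6,5)

Answer: C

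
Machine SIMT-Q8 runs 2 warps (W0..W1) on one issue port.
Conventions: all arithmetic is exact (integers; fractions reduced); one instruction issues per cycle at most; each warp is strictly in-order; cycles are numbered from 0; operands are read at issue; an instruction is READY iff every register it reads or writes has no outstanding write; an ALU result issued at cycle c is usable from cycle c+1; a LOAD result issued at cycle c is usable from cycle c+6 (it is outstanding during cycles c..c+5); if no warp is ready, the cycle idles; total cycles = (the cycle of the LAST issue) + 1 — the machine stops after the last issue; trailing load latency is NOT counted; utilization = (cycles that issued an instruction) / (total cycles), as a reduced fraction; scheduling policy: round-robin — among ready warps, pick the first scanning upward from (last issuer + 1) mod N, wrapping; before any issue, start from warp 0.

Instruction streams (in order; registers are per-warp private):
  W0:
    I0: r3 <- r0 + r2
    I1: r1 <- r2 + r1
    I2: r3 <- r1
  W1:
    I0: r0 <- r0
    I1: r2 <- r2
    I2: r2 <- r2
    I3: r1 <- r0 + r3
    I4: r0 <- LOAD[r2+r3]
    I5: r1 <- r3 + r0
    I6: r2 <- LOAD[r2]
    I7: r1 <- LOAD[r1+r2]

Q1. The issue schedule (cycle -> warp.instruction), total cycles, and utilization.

cycle 0: W0.I0
cycle 1: W1.I0
cycle 2: W0.I1
cycle 3: W1.I1
cycle 4: W0.I2
cycle 5: W1.I2
cycle 6: W1.I3
cycle 7: W1.I4
cycle 8: idle
cycle 9: idle
cycle 10: idle
cycle 11: idle
cycle 12: idle
cycle 13: W1.I5
cycle 14: W1.I6
cycle 15: idle
cycle 16: idle
cycle 17: idle
cycle 18: idle
cycle 19: idle
cycle 20: W1.I7

Answer: 21 cycles, utilization 11/21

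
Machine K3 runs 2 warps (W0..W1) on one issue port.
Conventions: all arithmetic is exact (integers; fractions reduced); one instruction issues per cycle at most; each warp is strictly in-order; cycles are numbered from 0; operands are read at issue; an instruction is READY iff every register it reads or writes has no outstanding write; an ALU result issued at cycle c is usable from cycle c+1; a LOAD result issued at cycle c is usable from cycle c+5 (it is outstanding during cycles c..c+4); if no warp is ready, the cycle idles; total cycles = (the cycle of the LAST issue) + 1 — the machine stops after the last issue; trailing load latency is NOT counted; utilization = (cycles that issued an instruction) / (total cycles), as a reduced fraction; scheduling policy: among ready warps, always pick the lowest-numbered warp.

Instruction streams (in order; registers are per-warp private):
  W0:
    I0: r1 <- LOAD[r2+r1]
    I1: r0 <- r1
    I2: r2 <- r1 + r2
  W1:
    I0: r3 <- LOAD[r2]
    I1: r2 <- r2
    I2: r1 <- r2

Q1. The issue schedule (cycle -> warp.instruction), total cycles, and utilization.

cycle 0: W0.I0
cycle 1: W1.I0
cycle 2: W1.I1
cycle 3: W1.I2
cycle 4: idle
cycle 5: W0.I1
cycle 6: W0.I2

Answer: 7 cycles, utilization 6/7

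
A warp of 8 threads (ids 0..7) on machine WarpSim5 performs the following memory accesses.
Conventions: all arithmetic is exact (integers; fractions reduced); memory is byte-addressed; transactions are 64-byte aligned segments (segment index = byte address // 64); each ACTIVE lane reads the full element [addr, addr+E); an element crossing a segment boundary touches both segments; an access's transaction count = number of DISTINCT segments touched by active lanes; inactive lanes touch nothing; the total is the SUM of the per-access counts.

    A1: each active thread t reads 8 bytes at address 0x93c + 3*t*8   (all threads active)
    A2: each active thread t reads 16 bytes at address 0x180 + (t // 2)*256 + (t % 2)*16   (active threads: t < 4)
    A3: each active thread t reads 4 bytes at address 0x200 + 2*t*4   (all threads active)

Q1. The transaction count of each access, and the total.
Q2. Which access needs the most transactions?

A1: 4 transactions
A2: 2 transactions
A3: 1 transaction

Answer: 4,2,1; total 7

Answer: A1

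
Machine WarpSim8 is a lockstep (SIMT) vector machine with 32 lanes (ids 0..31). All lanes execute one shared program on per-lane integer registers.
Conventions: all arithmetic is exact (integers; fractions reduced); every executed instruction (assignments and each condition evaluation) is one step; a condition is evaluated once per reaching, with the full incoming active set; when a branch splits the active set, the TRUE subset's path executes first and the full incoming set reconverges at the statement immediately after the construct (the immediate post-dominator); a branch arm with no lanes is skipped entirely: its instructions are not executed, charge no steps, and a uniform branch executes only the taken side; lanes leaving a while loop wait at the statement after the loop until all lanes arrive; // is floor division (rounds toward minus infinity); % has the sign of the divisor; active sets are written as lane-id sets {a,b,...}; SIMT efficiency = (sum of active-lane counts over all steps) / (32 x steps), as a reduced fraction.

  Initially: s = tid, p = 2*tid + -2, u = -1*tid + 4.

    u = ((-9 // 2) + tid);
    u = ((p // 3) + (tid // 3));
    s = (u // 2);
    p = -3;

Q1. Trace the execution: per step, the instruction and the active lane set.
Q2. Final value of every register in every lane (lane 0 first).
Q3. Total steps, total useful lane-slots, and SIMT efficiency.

step 0: u <- ((-9 // 2) + tid)       {0,1,2,3,4,5,6,7,8,9,10,11,12,13,14,15,16,17,18,19,20,21,22,23,24,25,26,27,28,29,30,31}
step 1: u <- ((p // 3) + (tid // 3)) {0,1,2,3,4,5,6,7,8,9,10,11,12,13,14,15,16,17,18,19,20,21,22,23,24,25,26,27,28,29,30,31}
step 2: s <- (u // 2)                {0,1,2,3,4,5,6,7,8,9,10,11,12,13,14,15,16,17,18,19,20,21,22,23,24,25,26,27,28,29,30,31}
step 3: p <- -3                      {0,1,2,3,4,5,6,7,8,9,10,11,12,13,14,15,16,17,18,19,20,21,22,23,24,25,26,27,28,29,30,31}

Answer: 4 steps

s: -1,0,0,1,1,1,2,3,3,4,4,4,5,6,6,7,7,7,8,9,9,10,10,10,11,12,12,13,13,13,14,15
p: -3,-3,-3,-3,-3,-3,-3,-3,-3,-3,-3,-3,-3,-3,-3,-3,-3,-3,-3,-3,-3,-3,-3,-3,-3,-3,-3,-3,-3,-3,-3,-3
u: -1,0,0,2,3,3,5,6,6,8,9,9,11,12,12,14,15,15,17,18,18,20,21,21,23,24,24,26,27,27,29,30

steps = 4; useful = 128; efficiency = 128/128 = 1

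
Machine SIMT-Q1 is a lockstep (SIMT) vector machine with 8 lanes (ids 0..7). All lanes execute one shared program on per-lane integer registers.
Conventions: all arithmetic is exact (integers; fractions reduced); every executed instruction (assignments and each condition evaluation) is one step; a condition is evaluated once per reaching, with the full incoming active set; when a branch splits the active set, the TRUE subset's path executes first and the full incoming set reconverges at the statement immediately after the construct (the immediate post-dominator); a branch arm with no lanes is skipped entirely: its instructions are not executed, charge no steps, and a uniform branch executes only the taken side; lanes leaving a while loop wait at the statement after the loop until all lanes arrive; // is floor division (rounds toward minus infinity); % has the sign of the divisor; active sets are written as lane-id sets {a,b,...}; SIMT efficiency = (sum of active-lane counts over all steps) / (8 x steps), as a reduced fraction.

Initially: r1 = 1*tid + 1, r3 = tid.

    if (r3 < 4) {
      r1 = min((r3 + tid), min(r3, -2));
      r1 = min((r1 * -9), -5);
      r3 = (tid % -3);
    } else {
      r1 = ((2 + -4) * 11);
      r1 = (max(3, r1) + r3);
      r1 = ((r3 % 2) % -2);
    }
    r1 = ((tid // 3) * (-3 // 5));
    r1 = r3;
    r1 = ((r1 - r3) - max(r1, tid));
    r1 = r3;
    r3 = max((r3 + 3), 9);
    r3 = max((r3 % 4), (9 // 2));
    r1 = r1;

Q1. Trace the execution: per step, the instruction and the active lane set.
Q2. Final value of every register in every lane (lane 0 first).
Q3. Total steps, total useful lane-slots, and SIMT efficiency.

step 0: eval (r3 < 4)                {0,1,2,3,4,5,6,7}
step 1: r1 <- min((r3 + tid), min(r3, -2)) {0,1,2,3}
step 2: r1 <- min((r1 * -9), -5)     {0,1,2,3}
step 3: r3 <- (tid % -3)             {0,1,2,3}
step 4: r1 <- ((2 + -4) * 11)        {4,5,6,7}
step 5: r1 <- (max(3, r1) + r3)      {4,5,6,7}
step 6: r1 <- ((r3 % 2) % -2)        {4,5,6,7}
step 7: r1 <- ((tid // 3) * (-3 // 5)) {0,1,2,3,4,5,6,7}
step 8: r1 <- r3                     {0,1,2,3,4,5,6,7}
step 9: r1 <- ((r1 - r3) - max(r1, tid)) {0,1,2,3,4,5,6,7}
step 10: r1 <- r3                     {0,1,2,3,4,5,6,7}
step 11: r3 <- max((r3 + 3), 9)       {0,1,2,3,4,5,6,7}
step 12: r3 <- max((r3 % 4), (9 // 2)) {0,1,2,3,4,5,6,7}
step 13: r1 <- r1                     {0,1,2,3,4,5,6,7}

Answer: 14 steps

r1: 0,-2,-1,0,4,5,6,7
r3: 4,4,4,4,4,4,4,4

steps = 14; useful = 88; efficiency = 88/112 = 11/14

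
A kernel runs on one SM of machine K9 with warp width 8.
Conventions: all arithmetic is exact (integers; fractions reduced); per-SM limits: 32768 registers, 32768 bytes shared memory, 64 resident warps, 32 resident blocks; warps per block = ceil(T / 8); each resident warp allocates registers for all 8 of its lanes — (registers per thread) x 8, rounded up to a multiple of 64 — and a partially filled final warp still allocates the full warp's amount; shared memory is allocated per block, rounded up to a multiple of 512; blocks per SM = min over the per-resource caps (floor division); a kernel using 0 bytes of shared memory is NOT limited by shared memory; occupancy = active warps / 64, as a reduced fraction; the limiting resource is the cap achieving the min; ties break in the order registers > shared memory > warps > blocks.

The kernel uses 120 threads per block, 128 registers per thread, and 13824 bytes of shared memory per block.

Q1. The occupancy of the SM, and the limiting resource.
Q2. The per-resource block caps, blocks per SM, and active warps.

Answer: occupancy 15/32, limited by registers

registers: 2 blocks
shared memory: 2 blocks
warps: 4 blocks
blocks: 32 blocks

Answer: 2 blocks, 30 active warps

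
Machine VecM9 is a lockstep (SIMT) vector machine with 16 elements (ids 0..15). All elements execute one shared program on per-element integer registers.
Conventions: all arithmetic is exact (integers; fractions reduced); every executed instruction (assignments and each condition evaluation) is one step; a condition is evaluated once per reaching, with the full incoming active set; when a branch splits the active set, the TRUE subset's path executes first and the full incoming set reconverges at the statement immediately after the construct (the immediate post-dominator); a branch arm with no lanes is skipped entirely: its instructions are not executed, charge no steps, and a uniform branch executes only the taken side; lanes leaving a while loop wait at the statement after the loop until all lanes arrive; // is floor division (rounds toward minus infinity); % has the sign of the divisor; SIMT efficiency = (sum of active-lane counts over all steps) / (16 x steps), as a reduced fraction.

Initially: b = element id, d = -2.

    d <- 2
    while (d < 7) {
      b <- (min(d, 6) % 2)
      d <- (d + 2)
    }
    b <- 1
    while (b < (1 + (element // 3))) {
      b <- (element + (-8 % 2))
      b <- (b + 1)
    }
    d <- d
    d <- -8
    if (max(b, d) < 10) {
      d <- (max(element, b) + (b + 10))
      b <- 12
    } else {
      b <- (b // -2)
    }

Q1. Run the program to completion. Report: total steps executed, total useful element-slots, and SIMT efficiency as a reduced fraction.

Answer: 22 steps, 320 useful, 10/11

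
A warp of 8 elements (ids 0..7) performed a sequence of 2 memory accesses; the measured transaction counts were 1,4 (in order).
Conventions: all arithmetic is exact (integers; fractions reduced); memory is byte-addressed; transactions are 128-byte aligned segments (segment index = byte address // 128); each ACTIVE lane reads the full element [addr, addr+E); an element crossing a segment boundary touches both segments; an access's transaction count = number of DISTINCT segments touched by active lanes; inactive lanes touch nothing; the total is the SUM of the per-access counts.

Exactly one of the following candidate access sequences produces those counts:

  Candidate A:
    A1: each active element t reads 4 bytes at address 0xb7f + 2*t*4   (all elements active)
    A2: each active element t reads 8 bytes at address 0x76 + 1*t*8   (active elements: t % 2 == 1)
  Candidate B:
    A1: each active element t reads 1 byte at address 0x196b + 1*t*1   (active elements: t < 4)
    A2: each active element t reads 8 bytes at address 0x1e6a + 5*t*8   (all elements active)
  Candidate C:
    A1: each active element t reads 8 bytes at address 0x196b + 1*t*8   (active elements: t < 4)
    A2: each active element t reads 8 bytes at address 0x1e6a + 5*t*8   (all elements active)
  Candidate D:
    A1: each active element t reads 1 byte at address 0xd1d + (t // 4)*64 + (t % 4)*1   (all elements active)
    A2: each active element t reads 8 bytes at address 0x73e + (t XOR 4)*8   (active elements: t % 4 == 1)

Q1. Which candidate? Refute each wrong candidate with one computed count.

A: A1 gives 2 transactions, not 1
C: A1 gives 2 transactions, not 1
D: A2 gives 1 transaction, not 4
B: all counts match (1,4)

Answer: B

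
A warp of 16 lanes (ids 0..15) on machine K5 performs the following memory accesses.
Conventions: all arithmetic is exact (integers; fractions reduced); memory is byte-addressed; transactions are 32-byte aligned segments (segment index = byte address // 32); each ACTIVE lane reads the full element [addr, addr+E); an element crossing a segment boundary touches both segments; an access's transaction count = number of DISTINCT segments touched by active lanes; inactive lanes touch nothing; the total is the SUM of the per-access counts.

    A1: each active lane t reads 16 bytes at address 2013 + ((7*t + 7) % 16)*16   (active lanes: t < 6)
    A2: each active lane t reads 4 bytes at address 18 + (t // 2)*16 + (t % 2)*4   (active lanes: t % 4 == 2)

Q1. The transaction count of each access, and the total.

A1: 7 transactions
A2: 4 transactions

Answer: 7,4; total 11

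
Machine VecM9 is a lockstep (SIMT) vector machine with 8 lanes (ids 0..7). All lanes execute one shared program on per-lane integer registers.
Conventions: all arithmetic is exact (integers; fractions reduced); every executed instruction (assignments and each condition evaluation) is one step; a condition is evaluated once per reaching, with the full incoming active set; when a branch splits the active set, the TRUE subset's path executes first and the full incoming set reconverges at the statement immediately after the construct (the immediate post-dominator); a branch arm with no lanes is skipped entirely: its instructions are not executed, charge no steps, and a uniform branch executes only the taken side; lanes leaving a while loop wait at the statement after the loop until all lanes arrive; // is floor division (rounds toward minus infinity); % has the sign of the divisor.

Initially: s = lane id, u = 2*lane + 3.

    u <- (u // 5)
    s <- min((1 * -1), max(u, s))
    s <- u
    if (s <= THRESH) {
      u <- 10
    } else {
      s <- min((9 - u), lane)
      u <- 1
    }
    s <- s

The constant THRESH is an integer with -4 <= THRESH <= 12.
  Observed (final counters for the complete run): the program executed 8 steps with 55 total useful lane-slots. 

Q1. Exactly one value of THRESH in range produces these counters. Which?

Answer: THRESH = 0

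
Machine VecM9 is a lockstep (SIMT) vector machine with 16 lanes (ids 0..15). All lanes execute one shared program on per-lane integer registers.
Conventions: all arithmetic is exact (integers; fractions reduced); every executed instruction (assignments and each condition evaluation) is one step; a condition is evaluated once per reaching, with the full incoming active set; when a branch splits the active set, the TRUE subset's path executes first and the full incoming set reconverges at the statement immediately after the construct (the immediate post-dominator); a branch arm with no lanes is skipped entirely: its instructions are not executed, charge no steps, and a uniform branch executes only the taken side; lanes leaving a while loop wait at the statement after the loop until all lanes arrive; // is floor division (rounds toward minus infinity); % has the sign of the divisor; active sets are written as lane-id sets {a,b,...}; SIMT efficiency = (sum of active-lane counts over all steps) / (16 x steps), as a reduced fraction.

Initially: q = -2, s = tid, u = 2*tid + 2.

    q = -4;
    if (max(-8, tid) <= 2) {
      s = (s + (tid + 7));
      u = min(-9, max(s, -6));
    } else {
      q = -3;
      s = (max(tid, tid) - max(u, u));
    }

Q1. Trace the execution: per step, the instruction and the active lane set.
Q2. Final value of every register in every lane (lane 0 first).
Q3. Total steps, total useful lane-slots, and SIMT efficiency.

step 0: q <- -4                      {0,1,2,3,4,5,6,7,8,9,10,11,12,13,14,15}
step 1: eval (max(-8, tid) <= 2)     {0,1,2,3,4,5,6,7,8,9,10,11,12,13,14,15}
step 2: s <- (s + (tid + 7))         {0,1,2}
step 3: u <- min(-9, max(s, -6))     {0,1,2}
step 4: q <- -3                      {3,4,5,6,7,8,9,10,11,12,13,14,15}
step 5: s <- (max(tid, tid) - max(u, u)) {3,4,5,6,7,8,9,10,11,12,13,14,15}

Answer: 6 steps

q: -4,-4,-4,-3,-3,-3,-3,-3,-3,-3,-3,-3,-3,-3,-3,-3
s: 7,9,11,-5,-6,-7,-8,-9,-10,-11,-12,-13,-14,-15,-16,-17
u: -9,-9,-9,8,10,12,14,16,18,20,22,24,26,28,30,32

steps = 6; useful = 64; efficiency = 64/96 = 2/3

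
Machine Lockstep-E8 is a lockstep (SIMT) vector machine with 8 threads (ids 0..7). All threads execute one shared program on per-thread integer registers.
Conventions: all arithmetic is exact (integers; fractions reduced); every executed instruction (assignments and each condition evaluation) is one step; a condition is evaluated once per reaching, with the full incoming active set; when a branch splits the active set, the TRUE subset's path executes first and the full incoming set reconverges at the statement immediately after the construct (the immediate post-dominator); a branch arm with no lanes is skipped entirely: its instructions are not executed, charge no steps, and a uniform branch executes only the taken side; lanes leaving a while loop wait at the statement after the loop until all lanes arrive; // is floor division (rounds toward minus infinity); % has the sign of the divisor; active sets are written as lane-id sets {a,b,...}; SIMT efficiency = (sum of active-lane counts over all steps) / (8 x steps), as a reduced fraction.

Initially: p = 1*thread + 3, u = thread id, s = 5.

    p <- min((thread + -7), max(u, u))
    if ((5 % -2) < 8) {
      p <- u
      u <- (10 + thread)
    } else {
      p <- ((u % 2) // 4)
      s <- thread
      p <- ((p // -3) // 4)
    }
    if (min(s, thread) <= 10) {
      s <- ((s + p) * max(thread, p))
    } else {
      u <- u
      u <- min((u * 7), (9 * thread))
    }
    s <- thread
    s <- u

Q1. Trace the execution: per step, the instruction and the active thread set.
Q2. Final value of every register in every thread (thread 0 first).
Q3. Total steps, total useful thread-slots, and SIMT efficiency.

step 0: p <- min((thread + -7), max(u, u)) {0,1,2,3,4,5,6,7}
step 1: eval ((5 % -2) < 8)          {0,1,2,3,4,5,6,7}
step 2: p <- u                       {0,1,2,3,4,5,6,7}
step 3: u <- (10 + thread)           {0,1,2,3,4,5,6,7}
step 4: eval (min(s, thread) <= 10)  {0,1,2,3,4,5,6,7}
step 5: s <- ((s + p) * max(thread, p)) {0,1,2,3,4,5,6,7}
step 6: s <- thread                  {0,1,2,3,4,5,6,7}
step 7: s <- u                       {0,1,2,3,4,5,6,7}

Answer: 8 steps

p: 0,1,2,3,4,5,6,7
u: 10,11,12,13,14,15,16,17
s: 10,11,12,13,14,15,16,17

steps = 8; useful = 64; efficiency = 64/64 = 1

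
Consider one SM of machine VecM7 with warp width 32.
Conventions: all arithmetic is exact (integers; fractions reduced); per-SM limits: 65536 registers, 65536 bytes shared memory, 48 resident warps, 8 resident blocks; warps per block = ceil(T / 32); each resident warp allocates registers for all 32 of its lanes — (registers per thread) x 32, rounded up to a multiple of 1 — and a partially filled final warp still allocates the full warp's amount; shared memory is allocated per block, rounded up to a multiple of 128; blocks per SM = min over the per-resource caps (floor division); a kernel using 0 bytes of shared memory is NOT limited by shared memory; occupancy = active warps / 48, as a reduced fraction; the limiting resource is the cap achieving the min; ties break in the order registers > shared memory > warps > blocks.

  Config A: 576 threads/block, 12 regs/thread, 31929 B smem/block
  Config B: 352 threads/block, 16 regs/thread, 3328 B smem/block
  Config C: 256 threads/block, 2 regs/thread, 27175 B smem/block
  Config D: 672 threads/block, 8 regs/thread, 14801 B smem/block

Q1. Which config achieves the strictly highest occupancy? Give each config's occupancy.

occupancies: A 3/4, B 11/12, C 1/3, D 7/8

Answer: B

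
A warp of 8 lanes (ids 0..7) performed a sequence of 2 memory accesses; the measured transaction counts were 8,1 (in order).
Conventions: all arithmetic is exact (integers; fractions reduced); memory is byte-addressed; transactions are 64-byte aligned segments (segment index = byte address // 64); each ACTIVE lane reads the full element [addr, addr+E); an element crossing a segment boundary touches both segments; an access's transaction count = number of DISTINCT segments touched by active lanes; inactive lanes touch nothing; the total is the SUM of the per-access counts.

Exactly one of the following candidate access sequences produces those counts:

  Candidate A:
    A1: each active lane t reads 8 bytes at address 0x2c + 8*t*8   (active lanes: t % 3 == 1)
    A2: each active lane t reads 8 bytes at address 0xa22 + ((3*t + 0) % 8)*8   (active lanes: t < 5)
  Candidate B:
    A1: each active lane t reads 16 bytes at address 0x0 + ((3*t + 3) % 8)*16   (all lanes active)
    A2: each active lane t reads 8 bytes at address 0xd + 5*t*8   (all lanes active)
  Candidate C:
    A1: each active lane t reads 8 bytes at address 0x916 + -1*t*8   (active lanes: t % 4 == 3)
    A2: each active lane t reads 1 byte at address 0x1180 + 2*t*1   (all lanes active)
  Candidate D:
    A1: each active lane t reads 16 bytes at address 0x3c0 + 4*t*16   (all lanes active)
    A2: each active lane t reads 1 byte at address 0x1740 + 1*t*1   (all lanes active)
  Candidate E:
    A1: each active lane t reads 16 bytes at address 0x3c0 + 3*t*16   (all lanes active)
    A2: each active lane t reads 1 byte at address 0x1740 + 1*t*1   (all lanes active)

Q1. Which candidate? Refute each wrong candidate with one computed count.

A: A1 gives 3 transactions, not 8
B: A1 gives 2 transactions, not 8
C: A1 gives 2 transactions, not 8
E: A1 gives 6 transactions, not 8
D: all counts match (8,1)

Answer: D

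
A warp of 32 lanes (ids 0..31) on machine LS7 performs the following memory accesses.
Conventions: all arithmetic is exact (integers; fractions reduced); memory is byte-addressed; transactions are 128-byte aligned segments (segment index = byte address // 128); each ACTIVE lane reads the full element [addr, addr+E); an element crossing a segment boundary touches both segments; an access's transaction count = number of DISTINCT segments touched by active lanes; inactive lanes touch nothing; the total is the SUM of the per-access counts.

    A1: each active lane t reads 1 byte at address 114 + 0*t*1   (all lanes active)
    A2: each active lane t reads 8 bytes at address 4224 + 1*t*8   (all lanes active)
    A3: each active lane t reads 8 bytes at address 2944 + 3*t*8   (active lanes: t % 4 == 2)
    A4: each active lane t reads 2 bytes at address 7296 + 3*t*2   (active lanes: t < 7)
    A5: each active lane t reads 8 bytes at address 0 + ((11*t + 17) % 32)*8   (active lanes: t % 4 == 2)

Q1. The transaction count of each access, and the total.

A1: 1 transaction
A2: 2 transactions
A3: 6 transactions
A4: 1 transaction
A5: 2 transactions

Answer: 1,2,6,1,2; total 12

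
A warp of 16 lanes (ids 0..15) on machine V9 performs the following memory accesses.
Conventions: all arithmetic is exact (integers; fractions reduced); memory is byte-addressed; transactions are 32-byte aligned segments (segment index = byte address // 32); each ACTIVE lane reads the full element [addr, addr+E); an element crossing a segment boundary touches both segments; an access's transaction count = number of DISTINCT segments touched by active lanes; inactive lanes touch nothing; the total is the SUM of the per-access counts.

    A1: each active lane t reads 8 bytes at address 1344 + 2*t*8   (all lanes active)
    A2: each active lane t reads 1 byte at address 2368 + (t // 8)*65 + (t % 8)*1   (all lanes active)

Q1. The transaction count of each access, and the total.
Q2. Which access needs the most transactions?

A1: 8 transactions
A2: 2 transactions

Answer: 8,2; total 10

Answer: A1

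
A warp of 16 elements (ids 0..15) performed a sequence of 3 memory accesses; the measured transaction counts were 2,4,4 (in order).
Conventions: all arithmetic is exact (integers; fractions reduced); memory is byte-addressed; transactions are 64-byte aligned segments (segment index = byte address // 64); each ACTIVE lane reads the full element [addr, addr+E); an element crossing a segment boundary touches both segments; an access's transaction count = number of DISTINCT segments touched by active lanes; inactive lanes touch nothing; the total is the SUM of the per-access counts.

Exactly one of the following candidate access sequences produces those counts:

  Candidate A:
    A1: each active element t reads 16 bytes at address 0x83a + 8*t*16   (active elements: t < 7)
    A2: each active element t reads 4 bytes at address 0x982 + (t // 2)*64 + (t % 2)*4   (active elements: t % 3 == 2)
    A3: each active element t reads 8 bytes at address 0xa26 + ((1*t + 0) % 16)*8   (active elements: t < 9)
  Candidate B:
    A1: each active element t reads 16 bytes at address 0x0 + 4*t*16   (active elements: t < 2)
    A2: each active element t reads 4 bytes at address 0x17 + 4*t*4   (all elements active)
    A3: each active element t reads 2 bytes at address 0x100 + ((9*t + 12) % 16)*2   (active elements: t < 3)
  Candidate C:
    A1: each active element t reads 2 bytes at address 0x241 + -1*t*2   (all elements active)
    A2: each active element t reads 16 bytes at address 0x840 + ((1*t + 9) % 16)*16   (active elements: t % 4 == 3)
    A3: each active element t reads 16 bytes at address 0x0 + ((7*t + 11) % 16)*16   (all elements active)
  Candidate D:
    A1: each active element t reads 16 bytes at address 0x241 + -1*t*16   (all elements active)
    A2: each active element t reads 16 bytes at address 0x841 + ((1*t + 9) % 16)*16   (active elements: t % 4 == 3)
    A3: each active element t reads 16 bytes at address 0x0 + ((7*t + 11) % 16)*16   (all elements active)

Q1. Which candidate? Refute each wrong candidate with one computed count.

A: A1 gives 14 transactions, not 2
B: A2 gives 5 transactions, not 4
D: A1 gives 5 transactions, not 2
C: all counts match (2,4,4)

Answer: C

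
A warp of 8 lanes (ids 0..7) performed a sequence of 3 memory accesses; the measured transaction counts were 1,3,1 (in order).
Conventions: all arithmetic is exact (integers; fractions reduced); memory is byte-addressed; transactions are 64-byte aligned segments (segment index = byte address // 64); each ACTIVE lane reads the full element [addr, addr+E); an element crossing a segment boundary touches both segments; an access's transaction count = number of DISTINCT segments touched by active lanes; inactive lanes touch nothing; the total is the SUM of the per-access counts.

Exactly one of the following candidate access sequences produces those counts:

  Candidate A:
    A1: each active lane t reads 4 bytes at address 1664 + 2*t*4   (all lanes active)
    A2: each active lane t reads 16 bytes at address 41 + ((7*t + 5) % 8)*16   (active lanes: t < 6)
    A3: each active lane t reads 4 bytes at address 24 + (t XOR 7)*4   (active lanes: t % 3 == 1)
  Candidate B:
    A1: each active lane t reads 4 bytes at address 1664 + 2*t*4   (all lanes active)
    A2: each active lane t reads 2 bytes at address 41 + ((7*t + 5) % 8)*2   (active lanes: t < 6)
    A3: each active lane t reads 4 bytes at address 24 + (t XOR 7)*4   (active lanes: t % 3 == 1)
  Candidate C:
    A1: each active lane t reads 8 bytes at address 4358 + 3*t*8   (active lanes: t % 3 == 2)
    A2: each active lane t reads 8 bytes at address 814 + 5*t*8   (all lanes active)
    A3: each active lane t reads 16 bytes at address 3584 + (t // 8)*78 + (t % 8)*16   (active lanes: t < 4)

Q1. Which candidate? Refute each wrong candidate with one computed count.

B: A2 gives 1 transaction, not 3
C: A1 gives 3 transactions, not 1
A: all counts match (1,3,1)

Answer: A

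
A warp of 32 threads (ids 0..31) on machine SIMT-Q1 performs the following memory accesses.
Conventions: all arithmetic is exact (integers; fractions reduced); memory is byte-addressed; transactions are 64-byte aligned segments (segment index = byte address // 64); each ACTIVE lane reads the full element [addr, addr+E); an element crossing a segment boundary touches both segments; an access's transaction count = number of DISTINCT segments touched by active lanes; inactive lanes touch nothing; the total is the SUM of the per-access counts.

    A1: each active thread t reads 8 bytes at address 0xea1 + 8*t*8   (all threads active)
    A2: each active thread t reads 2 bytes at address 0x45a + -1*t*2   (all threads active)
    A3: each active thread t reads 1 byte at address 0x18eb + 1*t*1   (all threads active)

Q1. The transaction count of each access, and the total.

A1: 32 transactions
A2: 2 transactions
A3: 2 transactions

Answer: 32,2,2; total 36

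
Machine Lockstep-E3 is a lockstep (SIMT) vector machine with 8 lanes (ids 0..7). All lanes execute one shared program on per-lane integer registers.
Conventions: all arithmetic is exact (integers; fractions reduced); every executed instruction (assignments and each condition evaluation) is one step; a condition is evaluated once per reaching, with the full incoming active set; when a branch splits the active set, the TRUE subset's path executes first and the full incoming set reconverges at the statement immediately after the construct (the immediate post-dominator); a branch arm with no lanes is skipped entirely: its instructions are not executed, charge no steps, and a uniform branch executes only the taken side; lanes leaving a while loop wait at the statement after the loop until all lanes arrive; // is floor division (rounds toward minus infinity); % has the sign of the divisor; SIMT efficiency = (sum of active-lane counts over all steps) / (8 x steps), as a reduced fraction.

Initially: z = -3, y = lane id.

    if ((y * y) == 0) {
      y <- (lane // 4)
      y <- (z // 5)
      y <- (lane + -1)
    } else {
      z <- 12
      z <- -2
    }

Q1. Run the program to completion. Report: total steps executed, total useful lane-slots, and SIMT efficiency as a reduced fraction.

Answer: 6 steps, 25 useful, 25/48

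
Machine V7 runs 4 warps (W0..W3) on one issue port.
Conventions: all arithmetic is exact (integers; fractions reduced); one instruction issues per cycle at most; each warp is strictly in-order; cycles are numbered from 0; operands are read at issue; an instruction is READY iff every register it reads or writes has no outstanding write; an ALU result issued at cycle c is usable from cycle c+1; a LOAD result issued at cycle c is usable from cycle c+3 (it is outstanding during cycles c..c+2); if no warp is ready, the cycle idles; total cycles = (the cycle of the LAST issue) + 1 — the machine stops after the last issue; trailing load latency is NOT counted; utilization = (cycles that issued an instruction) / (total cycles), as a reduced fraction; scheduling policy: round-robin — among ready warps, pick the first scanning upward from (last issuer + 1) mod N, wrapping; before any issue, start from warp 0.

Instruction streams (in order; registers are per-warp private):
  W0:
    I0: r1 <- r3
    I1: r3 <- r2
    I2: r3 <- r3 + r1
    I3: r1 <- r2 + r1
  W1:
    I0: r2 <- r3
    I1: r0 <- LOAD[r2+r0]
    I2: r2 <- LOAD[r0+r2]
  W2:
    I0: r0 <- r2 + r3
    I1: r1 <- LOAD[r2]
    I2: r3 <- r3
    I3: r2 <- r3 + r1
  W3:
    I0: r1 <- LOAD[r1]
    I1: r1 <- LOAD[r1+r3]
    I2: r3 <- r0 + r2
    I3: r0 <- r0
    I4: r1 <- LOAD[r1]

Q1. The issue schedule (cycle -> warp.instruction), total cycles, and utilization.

cycle 0: W0.I0
cycle 1: W1.I0
cycle 2: W2.I0
cycle 3: W3.I0
cycle 4: W0.I1
cycle 5: W1.I1
cycle 6: W2.I1
cycle 7: W3.I1
cycle 8: W0.I2
cycle 9: W1.I2
cycle 10: W2.I2
cycle 11: W3.I2
cycle 12: W0.I3
cycle 13: W2.I3
cycle 14: W3.I3
cycle 15: W3.I4

Answer: 16 cycles, utilization 1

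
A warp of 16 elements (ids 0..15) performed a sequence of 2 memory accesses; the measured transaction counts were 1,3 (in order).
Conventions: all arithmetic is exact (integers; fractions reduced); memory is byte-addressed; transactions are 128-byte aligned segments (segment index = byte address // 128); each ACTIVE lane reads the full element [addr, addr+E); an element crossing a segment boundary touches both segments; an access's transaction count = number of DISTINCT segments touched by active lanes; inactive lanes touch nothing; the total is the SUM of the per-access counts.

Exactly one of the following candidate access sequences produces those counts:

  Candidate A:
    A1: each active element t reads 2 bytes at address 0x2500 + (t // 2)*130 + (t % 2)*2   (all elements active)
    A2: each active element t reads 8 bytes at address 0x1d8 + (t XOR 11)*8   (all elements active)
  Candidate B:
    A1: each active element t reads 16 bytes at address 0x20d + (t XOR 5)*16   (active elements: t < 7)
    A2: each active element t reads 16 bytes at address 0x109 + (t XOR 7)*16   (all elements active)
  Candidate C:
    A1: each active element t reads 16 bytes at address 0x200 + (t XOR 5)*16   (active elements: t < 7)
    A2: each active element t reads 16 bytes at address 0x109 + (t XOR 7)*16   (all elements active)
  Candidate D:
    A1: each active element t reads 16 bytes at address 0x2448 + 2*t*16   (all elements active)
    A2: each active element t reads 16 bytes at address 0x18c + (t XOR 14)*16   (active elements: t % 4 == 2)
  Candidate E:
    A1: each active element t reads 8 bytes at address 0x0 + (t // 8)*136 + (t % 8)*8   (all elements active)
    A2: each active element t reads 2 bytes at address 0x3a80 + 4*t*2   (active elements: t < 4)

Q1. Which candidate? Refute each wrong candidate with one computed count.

A: A1 gives 8 transactions, not 1
B: A1 gives 2 transactions, not 1
D: A1 gives 5 transactions, not 1
E: A1 gives 2 transactions, not 1
C: all counts match (1,3)

Answer: C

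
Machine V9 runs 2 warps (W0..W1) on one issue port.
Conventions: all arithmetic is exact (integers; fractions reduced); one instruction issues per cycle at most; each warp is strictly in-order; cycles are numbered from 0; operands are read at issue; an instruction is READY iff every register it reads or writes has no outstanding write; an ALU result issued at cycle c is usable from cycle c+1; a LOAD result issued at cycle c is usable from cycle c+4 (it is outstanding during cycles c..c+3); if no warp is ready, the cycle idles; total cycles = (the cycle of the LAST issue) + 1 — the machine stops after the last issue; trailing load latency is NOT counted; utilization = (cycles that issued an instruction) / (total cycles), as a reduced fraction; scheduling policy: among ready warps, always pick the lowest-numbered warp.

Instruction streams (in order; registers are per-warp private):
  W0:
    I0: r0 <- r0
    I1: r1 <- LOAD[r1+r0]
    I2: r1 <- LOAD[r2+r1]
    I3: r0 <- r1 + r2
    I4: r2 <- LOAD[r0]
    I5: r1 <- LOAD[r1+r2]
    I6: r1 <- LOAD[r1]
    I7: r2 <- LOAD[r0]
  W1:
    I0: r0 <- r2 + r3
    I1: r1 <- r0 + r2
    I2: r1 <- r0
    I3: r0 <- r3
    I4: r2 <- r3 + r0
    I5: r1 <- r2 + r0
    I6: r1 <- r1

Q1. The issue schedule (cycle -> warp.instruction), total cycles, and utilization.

cycle 0: W0.I0
cycle 1: W0.I1
cycle 2: W1.I0
cycle 3: W1.I1
cycle 4: W1.I2
cycle 5: W0.I2
cycle 6: W1.I3
cycle 7: W1.I4
cycle 8: W1.I5
cycle 9: W0.I3
cycle 10: W0.I4
cycle 11: W1.I6
cycle 12: idle
cycle 13: idle
cycle 14: W0.I5
cycle 15: idle
cycle 16: idle
cycle 17: idle
cycle 18: W0.I6
cycle 19: W0.I7

Answer: 20 cycles, utilization 3/4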